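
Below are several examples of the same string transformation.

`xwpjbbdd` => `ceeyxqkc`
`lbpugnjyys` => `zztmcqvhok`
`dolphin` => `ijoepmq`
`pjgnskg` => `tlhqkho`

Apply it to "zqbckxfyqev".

rfwarcdlygz

Looking at the pairs, the operation is to move the last 3 characters to the front (rotate right by 3), then shift every letter 1 place forward in the alphabet (wrapping around).
For "zqbckxfyqev", step one produces "qevzqbckxfy"; step two turns that into "rfwarcdlygz".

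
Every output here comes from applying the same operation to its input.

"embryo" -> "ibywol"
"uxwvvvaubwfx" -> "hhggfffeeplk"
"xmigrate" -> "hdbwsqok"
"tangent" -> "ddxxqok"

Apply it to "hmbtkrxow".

The transformation: sort the characters into reverse alphabetical order, then shift every letter 10 places forward in the alphabet (wrapping around).
On "hmbtkrxow" that produces "hgdbywurl".
(Check on "tangent": → "ttnngea" → "ddxxqok" ✓)

hgdbywurl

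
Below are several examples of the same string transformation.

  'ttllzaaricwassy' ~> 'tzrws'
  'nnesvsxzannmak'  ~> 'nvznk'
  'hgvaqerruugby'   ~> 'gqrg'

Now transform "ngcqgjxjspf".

Rule — keep one character in every 3, starting at position 2 (positions 2nd, 5th, 8th, ...).
"ngcqgjxjspf" → "ggjf".

ggjf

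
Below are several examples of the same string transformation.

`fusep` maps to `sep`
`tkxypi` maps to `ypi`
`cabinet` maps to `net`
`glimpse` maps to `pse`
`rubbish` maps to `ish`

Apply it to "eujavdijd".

ijd

The pattern: keep only the last 3 characters.
Doing the same to "eujavdijd": "ijd".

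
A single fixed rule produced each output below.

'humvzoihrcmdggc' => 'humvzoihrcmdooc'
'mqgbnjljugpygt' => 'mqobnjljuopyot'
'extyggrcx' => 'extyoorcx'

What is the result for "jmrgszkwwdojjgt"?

In each case the input is transformed by: replace every "g" with "o".
"jmrgszkwwdojjgt" → "jmroszkwwdojjot".

jmroszkwwdojjot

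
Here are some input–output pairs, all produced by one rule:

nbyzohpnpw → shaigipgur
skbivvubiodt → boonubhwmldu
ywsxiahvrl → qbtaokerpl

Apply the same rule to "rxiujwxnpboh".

ncpqgiuhakqb

The pattern: shift every letter 7 places backward in the alphabet (wrapping around), then move the first 3 characters to the end (rotate left by 3).
Working it through for "rxiujwxnpboh": intermediate "kqbncpqgiuha", final "ncpqgiuhakqb".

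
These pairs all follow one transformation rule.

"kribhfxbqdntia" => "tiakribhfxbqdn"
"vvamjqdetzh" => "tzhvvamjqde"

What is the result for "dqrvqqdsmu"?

Looking at the pairs, the operation is to move the last 3 characters to the front (rotate right by 3).
So "dqrvqqdsmu" becomes "smudqrvqqd".

smudqrvqqd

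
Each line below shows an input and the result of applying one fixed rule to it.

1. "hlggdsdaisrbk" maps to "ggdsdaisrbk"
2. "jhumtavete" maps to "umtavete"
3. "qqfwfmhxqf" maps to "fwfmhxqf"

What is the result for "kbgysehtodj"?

The transformation: delete the first 2 characters.
Applying that to "kbgysehtodj" gives "gysehtodj".

gysehtodj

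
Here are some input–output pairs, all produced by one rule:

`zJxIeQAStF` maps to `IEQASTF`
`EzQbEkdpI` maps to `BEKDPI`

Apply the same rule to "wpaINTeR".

In each case the input is transformed by: delete the first 3 characters, then convert every letter to uppercase.
On "wpaINTeR": the first step gives "INTeR", and the second then gives "INTER".

INTER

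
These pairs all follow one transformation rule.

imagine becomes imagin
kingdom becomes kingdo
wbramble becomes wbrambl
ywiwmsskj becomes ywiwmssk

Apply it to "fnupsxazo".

fnupsxaz

What's happening: delete the last character.
Doing the same to "fnupsxazo": "fnupsxaz".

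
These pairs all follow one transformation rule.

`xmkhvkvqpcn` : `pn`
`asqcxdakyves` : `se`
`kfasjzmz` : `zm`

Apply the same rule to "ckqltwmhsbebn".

en

The rule is to swap each adjacent pair of characters (1↔2, 3↔4, ...), then keep only the last 2 characters.
Applying both steps to "ckqltwmhsbebn": "kclqwthmbsben", then "en".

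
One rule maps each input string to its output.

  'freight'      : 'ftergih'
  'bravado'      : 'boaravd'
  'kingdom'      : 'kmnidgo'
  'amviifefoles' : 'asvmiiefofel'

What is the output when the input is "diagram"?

The transformation: move the last character to the front, then swap each adjacent pair of characters (1↔2, 3↔4, ...).
For "diagram", step one produces "mdiagra"; step two turns that into "dmairga".

dmairga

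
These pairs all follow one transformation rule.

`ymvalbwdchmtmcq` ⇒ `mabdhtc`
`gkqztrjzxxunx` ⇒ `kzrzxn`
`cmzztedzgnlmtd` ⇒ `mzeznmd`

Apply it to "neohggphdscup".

Looking at the pairs, the operation is to keep every other character starting from the second (positions 2nd, 4th, 6th, ...).
For "neohggphdscup" the result is "ehghsu".

ehghsu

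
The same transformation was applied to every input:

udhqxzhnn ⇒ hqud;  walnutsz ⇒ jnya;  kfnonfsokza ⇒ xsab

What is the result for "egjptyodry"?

Looking at the pairs, the operation is to shift every letter 13 places forward in the alphabet (wrapping around) — i.e. ROT13, then keep only the first 4 characters.
Working it through for "egjptyodry": intermediate "rtwcglbqel", final "rtwc".

rtwc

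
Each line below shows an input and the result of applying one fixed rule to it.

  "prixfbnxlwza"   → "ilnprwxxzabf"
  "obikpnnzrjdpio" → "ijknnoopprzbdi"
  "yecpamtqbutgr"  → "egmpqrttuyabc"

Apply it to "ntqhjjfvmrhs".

jjmnqrstvfhh

The pattern: sort the characters into alphabetical order, then move the first 3 characters to the end (rotate left by 3).
So "ntqhjjfvmrhs" becomes "jjmnqrstvfhh".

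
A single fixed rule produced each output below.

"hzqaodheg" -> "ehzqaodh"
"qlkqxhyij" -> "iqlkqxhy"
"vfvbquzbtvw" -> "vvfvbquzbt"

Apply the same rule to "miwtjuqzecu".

The transformation: delete the last character, then move the last character to the front.
For "miwtjuqzecu", step one produces "miwtjuqzec"; step two turns that into "cmiwtjuqze".

cmiwtjuqze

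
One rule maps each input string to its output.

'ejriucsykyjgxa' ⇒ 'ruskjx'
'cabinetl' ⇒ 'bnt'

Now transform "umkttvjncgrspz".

Rule — keep every other character starting from the first (positions 1st, 3rd, 5th, ...), then delete the first character.
Starting from "umkttvjncgrspz": after the first operation, "uktjcrp"; after the second, "ktjcrp".

ktjcrp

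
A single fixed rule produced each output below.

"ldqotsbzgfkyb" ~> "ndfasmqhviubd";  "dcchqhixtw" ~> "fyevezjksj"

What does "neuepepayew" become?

Rule — shift every letter 2 places forward in the alphabet (wrapping around), then take characters alternately from the front and the back (1st, last, 2nd, 2nd-last, ...).
On "neuepepayew": the first step gives "pgwgrgrcagy", and the second then gives "pyggwagcrrg".

pyggwagcrrg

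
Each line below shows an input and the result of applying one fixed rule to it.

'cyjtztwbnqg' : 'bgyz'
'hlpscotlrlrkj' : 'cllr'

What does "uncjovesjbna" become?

nnos

The pattern: keep one character in every 3, starting at position 2 (positions 2nd, 5th, 8th, ...), then sort the characters into alphabetical order.
"uncjovesjbna" → "nosn" → "nnos".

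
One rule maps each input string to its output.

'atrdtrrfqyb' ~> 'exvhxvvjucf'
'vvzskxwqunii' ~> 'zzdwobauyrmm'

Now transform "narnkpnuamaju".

In each case the input is transformed by: shift every letter 4 places forward in the alphabet (wrapping around).
So "narnkpnuamaju" becomes "revrotryeqeny".

revrotryeqeny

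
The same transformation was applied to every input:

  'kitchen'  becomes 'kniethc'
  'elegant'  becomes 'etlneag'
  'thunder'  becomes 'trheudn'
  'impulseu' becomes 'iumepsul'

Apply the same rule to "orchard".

odrrcah

Each output is the input with this applied: take characters alternately from the front and the back (1st, last, 2nd, 2nd-last, ...).
Doing the same to "orchard": "odrrcah".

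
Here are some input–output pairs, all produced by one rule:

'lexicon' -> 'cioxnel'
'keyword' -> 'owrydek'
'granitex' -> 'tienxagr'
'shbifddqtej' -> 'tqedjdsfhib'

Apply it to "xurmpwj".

pmwrjux

What's happening: move the last 3 characters to the front (rotate right by 3), then take characters alternately from the front and the back (1st, last, 2nd, 2nd-last, ...).
So "xurmpwj" becomes "pmwrjux".
(Check on "keyword": → "ordkeyw" → "owrydek" ✓)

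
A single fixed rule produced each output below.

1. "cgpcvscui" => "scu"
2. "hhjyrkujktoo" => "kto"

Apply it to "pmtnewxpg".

wxp

The transformation: move the last character to the front, then keep only the last 3 characters.
"pmtnewxpg" → "wxp".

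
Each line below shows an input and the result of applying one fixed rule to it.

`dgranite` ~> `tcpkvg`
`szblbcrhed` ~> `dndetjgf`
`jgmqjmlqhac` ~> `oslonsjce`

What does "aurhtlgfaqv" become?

What's happening: shift every letter 2 places forward in the alphabet (wrapping around), then delete the first 2 characters.
"aurhtlgfaqv" → "cwtjvnihcsx" → "tjvnihcsx".

tjvnihcsx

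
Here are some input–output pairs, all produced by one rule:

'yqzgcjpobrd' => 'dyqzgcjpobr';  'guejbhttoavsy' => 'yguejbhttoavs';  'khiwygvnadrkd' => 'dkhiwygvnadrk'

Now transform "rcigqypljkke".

Looking at the pairs, the operation is to move the last character to the front.
Applying that to "rcigqypljkke" gives "ercigqypljkk".

ercigqypljkk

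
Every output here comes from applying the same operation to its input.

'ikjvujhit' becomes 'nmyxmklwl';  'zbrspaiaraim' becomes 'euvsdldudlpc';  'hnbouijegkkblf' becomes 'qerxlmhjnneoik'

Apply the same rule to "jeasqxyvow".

The rule is to shift every letter 3 places forward in the alphabet (wrapping around), then move the first character to the end.
Applying both steps to "jeasqxyvow": "mhdvtabyrz", then "hdvtabyrzm".
(Check on "ikjvujhit": → "lnmyxmklw" → "nmyxmklwl" ✓)

hdvtabyrzm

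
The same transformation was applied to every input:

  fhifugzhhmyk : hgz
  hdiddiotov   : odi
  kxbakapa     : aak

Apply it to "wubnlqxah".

The transformation: take characters alternately from the front and the back (1st, last, 2nd, 2nd-last, ...), then keep only the last 3 characters.
For "wubnlqxah", step one produces "whuabxnql"; step two turns that into "nql".

nql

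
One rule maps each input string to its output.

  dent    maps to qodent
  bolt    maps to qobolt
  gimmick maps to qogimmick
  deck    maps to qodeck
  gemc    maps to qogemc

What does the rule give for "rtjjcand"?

The pattern: prepend "qo".
Doing the same to "rtjjcand": "qortjjcand".

qortjjcand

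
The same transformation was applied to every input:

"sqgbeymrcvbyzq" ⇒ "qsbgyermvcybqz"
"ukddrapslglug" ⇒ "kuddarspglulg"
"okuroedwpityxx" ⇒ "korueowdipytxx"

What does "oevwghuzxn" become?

The pattern: swap each adjacent pair of characters (1↔2, 3↔4, ...).
Applying that to "oevwghuzxn" gives "eowvhgzunx".

eowvhgzunx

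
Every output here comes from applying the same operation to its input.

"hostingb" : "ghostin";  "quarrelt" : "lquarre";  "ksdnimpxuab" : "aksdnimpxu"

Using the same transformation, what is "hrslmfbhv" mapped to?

hhrslmfb

The rule is to delete the last character, then move the last character to the front.
Applying both steps to "hrslmfbhv": "hrslmfbh", then "hhrslmfb".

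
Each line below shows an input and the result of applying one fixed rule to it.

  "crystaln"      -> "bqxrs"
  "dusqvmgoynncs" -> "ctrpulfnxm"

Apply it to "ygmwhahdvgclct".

Looking at the pairs, the operation is to delete the last 3 characters, then shift every letter 1 place backward in the alphabet (wrapping around).
Starting from "ygmwhahdvgclct": after the first operation, "ygmwhahdvgc"; after the second, "xflvgzgcufb".
(Check on "dusqvmgoynncs": → "dusqvmgoyn" → "ctrpulfnxm" ✓)

xflvgzgcufb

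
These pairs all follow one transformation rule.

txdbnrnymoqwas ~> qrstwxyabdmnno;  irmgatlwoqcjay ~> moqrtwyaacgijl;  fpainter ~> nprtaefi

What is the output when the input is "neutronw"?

rtuwenno

The rule is to sort the characters into alphabetical order, then swap the front and back halves of the string.
Applying that to "neutronw" gives "rtuwenno".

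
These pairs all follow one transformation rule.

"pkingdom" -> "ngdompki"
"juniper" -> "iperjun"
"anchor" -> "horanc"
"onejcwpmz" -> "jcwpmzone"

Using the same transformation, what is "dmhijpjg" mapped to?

The rule is to move the first 3 characters to the end (rotate left by 3).
Applying that to "dmhijpjg" gives "ijpjgdmh".

ijpjgdmh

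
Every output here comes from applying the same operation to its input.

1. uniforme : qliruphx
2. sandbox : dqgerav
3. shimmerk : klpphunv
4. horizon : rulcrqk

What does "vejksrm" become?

What's happening: shift every letter 3 places forward in the alphabet (wrapping around), then move the first character to the end.
On "vejksrm": the first step gives "yhmnvup", and the second then gives "hmnvupy".

hmnvupy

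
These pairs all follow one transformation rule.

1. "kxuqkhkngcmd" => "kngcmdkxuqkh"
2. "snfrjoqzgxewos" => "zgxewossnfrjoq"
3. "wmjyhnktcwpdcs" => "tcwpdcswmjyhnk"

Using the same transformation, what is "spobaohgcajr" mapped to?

hgcajrspobao

The pattern: swap the front and back halves of the string.
"spobaohgcajr" → "hgcajrspobao".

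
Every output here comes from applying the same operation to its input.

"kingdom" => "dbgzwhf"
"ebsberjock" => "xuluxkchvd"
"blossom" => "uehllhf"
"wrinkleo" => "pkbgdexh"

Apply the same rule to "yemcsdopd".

rxfvlwhiw

In each case the input is transformed by: shift every letter 7 places backward in the alphabet (wrapping around).
For "yemcsdopd" the result is "rxfvlwhiw".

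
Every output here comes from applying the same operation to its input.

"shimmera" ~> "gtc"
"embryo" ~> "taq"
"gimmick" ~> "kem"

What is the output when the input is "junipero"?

Looking at the pairs, the operation is to shift every letter 2 places forward in the alphabet (wrapping around), then keep only the last 3 characters.
Doing the same to "junipero": "gtq".

gtq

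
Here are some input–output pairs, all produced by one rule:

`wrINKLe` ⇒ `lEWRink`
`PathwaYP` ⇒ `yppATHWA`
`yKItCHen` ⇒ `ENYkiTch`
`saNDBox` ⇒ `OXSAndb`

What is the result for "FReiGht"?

HTfrEIg

The transformation: flip the case of every letter, then move the last 2 characters to the front (rotate right by 2).
Applying that to "FReiGht" gives "HTfrEIg".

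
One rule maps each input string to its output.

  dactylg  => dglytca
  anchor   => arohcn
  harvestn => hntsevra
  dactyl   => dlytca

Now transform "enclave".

eevalcn

Rule — move the first character to the end, then reverse the string.
Starting from "enclave": after the first operation, "nclavee"; after the second, "eevalcn".
(Check on "anchor": → "nchora" → "arohcn" ✓)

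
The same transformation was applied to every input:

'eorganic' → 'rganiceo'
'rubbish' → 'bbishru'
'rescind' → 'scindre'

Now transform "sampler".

The transformation: move the first 2 characters to the end (rotate left by 2).
On "sampler" that produces "mplersa".

mplersa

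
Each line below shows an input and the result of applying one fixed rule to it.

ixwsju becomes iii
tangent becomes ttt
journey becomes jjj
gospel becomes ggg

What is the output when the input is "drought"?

ddd

The rule is to repeat every character 3 times, then keep only the first 3 characters.
Working it through for "drought": intermediate "dddrrrooouuuggghhhttt", final "ddd".
(Check on "ixwsju": → "iiixxxwwwsssjjjuuu" → "iii" ✓)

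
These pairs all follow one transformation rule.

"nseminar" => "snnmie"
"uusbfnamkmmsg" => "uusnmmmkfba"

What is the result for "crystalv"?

The rule is to delete the last 2 characters, then sort the characters into reverse alphabetical order.
Starting from "crystalv": after the first operation, "crysta"; after the second, "ytsrca".

ytsrca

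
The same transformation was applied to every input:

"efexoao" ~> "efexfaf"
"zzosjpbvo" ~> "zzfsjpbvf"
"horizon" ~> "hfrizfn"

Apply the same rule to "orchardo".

What's happening: replace every "o" with "f".
"orchardo" → "frchardf".

frchardf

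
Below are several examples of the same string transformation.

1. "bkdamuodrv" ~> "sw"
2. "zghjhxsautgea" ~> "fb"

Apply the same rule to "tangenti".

uj

Each output is the input with this applied: shift every letter 1 place forward in the alphabet (wrapping around), then keep only the last 2 characters.
On "tangenti": the first step gives "ubohfouj", and the second then gives "uj".
(Check on "zghjhxsautgea": → "ahikiytbvuhfb" → "fb" ✓)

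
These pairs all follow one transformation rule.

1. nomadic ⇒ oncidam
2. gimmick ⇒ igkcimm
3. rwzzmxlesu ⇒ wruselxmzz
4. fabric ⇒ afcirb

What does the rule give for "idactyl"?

The rule is to move the first 2 characters to the end (rotate left by 2), then reverse the string.
For "idactyl", step one produces "actylid"; step two turns that into "dilytca".

dilytca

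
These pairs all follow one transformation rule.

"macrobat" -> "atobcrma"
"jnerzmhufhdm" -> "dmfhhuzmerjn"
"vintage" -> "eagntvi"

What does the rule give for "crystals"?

lstayscr

Looking at the pairs, the operation is to swap each adjacent pair of characters (1↔2, 3↔4, ...), then reverse the string.
For "crystals" the result is "lstayscr".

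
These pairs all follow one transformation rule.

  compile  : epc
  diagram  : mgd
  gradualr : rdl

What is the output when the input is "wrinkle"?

enw

The rule is to swap the first and last characters, then keep one character in every 3, starting at position 1 (positions 1st, 4th, 7th, ...).
Applying both steps to "wrinkle": "erinklw", then "enw".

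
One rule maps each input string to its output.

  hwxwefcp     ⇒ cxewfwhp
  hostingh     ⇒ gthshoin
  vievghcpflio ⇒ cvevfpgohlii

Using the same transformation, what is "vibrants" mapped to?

The rule is to sort the characters into alphabetical order, then take characters alternately from the front and the back (1st, last, 2nd, 2nd-last, ...).
Applying both steps to "vibrants": "abinrstv", then "avbtisnr".

avbtisnr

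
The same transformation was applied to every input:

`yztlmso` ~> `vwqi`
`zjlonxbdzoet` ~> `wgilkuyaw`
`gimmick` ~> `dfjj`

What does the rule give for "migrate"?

The rule is to shift every letter 3 places backward in the alphabet (wrapping around), then delete the last 3 characters.
On "migrate": the first step gives "jfdoxqb", and the second then gives "jfdo".

jfdo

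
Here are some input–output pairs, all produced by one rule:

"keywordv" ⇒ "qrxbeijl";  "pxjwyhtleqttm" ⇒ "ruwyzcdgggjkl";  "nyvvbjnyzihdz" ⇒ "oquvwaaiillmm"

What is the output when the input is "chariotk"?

npuvxbeg

Looking at the pairs, the operation is to sort the characters into alphabetical order, then shift every letter 13 places forward in the alphabet (wrapping around) — i.e. ROT13.
For "chariotk" the result is "npuvxbeg".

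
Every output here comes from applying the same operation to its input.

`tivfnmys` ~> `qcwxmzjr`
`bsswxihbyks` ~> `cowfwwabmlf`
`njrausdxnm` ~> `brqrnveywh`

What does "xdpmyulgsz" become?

Rule — shift every letter 4 places forward in the alphabet (wrapping around), then move the last 3 characters to the front (rotate right by 3).
Starting from "xdpmyulgsz": after the first operation, "bhtqcypkwd"; after the second, "kwdbhtqcyp".

kwdbhtqcyp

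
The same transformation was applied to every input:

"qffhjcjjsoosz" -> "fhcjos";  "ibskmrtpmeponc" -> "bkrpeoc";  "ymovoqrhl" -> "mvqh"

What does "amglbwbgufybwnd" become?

Rule — keep every other character starting from the second (positions 2nd, 4th, 6th, ...).
Doing the same to "amglbwbgufybwnd": "mlwgfbn".

mlwgfbn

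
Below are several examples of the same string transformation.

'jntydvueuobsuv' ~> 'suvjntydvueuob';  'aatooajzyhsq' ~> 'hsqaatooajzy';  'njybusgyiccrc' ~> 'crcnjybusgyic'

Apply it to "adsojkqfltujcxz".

What's happening: move the last 3 characters to the front (rotate right by 3).
"adsojkqfltujcxz" → "cxzadsojkqfltuj".

cxzadsojkqfltuj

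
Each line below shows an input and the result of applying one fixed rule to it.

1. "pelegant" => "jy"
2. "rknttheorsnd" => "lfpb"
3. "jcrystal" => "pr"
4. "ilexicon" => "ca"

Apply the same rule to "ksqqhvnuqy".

oto

The transformation: shift every letter 2 places backward in the alphabet (wrapping around), then keep one character in every 3, starting at position 3 (positions 3rd, 6th, 9th, ...).
Starting from "ksqqhvnuqy": after the first operation, "iqooftlsow"; after the second, "oto".
(Check on "jcrystal": → "hapwqryj" → "pr" ✓)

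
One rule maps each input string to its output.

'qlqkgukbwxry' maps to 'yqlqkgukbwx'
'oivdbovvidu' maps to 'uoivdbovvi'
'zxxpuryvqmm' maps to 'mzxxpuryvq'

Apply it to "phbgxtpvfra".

Each output is the input with this applied: move the last 2 characters to the front (rotate right by 2), then delete the first character.
Doing the same to "phbgxtpvfra": "aphbgxtpvf".

aphbgxtpvf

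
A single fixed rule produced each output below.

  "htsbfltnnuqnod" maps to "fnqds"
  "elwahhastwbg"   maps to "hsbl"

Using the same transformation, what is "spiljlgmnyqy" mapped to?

The transformation: move the first 3 characters to the end (rotate left by 3), then keep one character in every 3, starting at position 2 (positions 2nd, 5th, 8th, ...).
Starting from "spiljlgmnyqy": after the first operation, "ljlgmnyqyspi"; after the second, "jmqp".
(Check on "elwahhastwbg": → "ahhastwbgelw" → "hsbl" ✓)

jmqp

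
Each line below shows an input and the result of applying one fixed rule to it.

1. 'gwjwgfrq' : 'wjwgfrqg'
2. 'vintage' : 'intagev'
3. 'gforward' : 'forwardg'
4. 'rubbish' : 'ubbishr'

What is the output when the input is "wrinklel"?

rinklelw

In each case the input is transformed by: move the first character to the end.
"wrinklel" → "rinklelw".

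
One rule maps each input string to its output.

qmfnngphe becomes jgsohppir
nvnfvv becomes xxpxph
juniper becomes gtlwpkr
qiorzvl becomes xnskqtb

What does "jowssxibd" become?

Rule — shift every letter 2 places forward in the alphabet (wrapping around), then move the last 2 characters to the front (rotate right by 2).
For "jowssxibd", step one produces "lqyuuzkdf"; step two turns that into "dflqyuuzk".

dflqyuuzk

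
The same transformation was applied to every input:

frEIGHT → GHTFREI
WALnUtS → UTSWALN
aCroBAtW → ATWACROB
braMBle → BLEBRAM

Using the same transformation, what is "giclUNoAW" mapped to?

OAWGICLUN

The transformation: move the last 3 characters to the front (rotate right by 3), then convert every letter to uppercase.
On "giclUNoAW": the first step gives "oAWgiclUN", and the second then gives "OAWGICLUN".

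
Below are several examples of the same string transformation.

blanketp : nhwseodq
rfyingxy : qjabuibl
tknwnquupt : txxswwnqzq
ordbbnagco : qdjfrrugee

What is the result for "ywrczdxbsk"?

gaevnbzufc

Each output is the input with this applied: shift every letter 3 places forward in the alphabet (wrapping around), then swap the front and back halves of the string.
"ywrczdxbsk" → "bzufcgaevn" → "gaevnbzufc".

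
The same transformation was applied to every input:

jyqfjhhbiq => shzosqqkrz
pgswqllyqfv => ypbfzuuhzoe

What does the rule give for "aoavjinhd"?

The transformation: shift every letter 9 places forward in the alphabet (wrapping around).
"aoavjinhd" → "jxjesrwqm".

jxjesrwqm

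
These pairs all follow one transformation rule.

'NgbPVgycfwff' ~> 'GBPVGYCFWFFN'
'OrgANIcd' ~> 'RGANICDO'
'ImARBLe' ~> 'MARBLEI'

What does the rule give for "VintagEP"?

The pattern: move the first character to the end, then convert every letter to uppercase.
So "VintagEP" becomes "INTAGEPV".

INTAGEPV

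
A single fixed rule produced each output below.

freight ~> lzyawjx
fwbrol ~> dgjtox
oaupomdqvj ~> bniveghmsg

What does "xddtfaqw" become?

What's happening: reverse the string, then shift every letter 8 places backward in the alphabet (wrapping around).
Applying that to "xddtfaqw" gives "oisxlvvp".
(Check on "fwbrol": → "lorbwf" → "dgjtox" ✓)

oisxlvvp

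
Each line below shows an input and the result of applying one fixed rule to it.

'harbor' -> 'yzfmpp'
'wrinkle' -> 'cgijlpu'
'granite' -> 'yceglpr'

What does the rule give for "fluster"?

cdjpqrs

In each case the input is transformed by: sort the characters into alphabetical order, then shift every letter 2 places backward in the alphabet (wrapping around).
On "fluster": the first step gives "eflrstu", and the second then gives "cdjpqrs".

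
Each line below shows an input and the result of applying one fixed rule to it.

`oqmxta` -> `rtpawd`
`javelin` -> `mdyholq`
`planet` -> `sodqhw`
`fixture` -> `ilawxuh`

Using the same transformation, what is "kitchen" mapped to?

Rule — shift every letter 3 places forward in the alphabet (wrapping around).
Applying that to "kitchen" gives "nlwfkhq".

nlwfkhq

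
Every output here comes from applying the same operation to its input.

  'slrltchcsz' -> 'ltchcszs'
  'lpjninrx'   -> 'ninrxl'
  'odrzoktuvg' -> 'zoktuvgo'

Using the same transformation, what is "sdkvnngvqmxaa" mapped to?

vnngvqmxaas

Each output is the input with this applied: move the first character to the end, then delete the first 2 characters.
Doing the same to "sdkvnngvqmxaa": "vnngvqmxaas".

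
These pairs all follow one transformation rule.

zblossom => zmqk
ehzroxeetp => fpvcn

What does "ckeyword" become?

The pattern: keep every other character starting from the second (positions 2nd, 4th, 6th, ...), then shift every letter 2 places backward in the alphabet (wrapping around).
For "ckeyword", step one produces "kyod"; step two turns that into "iwmb".

iwmb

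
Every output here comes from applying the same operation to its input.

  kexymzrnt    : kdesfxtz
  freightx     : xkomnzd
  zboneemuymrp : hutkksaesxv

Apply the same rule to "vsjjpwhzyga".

yppvcnfemg

What's happening: shift every letter 6 places forward in the alphabet (wrapping around), then delete the first character.
Applying that to "vsjjpwhzyga" gives "yppvcnfemg".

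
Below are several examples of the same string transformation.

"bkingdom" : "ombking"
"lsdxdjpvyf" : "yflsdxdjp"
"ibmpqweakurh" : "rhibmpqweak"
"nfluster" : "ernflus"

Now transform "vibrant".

Each output is the input with this applied: move the last 3 characters to the front (rotate right by 3), then delete the first character.
So "vibrant" becomes "ntvibr".

ntvibr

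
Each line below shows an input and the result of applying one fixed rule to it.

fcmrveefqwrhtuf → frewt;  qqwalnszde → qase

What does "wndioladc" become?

Rule — keep one character in every 3, starting at position 1 (positions 1st, 4th, 7th, ...).
"wndioladc" → "wia".

wia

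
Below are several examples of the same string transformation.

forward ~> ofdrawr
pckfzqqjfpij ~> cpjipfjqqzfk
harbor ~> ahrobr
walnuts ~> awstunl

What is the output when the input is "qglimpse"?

Each output is the input with this applied: move the first 2 characters to the end (rotate left by 2), then reverse the string.
"qglimpse" → "limpseqg" → "gqespmil".

gqespmil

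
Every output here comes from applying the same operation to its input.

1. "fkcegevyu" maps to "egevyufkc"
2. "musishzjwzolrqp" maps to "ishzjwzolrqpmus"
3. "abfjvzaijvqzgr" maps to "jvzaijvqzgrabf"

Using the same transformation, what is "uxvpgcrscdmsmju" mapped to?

The rule is to move the first 3 characters to the end (rotate left by 3).
On "uxvpgcrscdmsmju" that produces "pgcrscdmsmjuuxv".

pgcrscdmsmjuuxv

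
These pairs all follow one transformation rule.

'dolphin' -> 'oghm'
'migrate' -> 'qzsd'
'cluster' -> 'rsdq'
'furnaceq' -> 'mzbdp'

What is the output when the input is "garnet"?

The pattern: delete the first 3 characters, then shift every letter 1 place backward in the alphabet (wrapping around).
On "garnet" that produces "mds".
(Check on "dolphin": → "phin" → "oghm" ✓)

mds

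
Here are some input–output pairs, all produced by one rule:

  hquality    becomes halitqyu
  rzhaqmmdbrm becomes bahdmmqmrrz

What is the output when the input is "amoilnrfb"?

baifmlonr

The rule is to sort the characters into alphabetical order, then swap each adjacent pair of characters (1↔2, 3↔4, ...).
For "amoilnrfb", step one produces "abfilmnor"; step two turns that into "baifmlonr".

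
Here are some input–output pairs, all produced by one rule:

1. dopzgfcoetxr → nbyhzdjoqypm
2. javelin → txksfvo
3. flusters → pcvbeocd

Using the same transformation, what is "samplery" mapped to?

cikbwozv

In each case the input is transformed by: shift every letter 10 places forward in the alphabet (wrapping around), then take characters alternately from the front and the back (1st, last, 2nd, 2nd-last, ...).
Working it through for "samplery": intermediate "ckwzvobi", final "cikbwozv".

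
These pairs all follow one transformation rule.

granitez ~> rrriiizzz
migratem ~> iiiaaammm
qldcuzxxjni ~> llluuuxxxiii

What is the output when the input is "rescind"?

The transformation: keep one character in every 3, starting at position 2 (positions 2nd, 5th, 8th, ...), then repeat every character 3 times.
On "rescind": the first step gives "ei", and the second then gives "eeeiii".

eeeiii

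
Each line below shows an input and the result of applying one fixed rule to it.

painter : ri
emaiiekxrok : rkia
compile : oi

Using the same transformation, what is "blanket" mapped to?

Each output is the input with this applied: sort the characters into reverse alphabetical order, then keep one character in every 3, starting at position 2 (positions 2nd, 5th, 8th, ...).
So "blanket" becomes "ne".
(Check on "emaiiekxrok": → "xromkkiieea" → "rkia" ✓)

ne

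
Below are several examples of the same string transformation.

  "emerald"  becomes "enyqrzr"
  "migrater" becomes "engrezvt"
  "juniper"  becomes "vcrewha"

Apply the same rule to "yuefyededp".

The rule is to move the first 3 characters to the end (rotate left by 3), then shift every letter 13 places forward in the alphabet (wrapping around) — i.e. ROT13.
For "yuefyededp", step one produces "fyededpyue"; step two turns that into "slrqrqclhr".

slrqrqclhr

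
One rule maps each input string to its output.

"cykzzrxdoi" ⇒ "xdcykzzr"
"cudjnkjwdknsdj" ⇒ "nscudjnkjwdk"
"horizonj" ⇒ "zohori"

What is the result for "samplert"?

lesamp

Each output is the input with this applied: delete the last 2 characters, then move the last 2 characters to the front (rotate right by 2).
On "samplert": the first step gives "sample", and the second then gives "lesamp".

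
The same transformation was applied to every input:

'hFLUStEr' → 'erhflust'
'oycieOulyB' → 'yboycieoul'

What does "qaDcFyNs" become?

In each case the input is transformed by: move the last 2 characters to the front (rotate right by 2), then convert every letter to lowercase.
For "qaDcFyNs", step one produces "NsqaDcFy"; step two turns that into "nsqadcfy".

nsqadcfy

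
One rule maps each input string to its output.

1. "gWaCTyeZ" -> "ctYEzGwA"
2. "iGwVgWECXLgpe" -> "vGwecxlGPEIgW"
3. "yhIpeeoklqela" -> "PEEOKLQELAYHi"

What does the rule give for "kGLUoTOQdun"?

The transformation: flip the case of every letter, then move the first 3 characters to the end (rotate left by 3).
Working it through for "kGLUoTOQdun": intermediate "KgluOtoqDUN", final "uOtoqDUNKgl".
(Check on "yhIpeeoklqela": → "YHiPEEOKLQELA" → "PEEOKLQELAYHi" ✓)

uOtoqDUNKgl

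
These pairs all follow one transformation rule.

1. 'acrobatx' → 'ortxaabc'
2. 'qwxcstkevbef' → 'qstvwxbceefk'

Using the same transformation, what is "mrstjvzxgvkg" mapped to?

Looking at the pairs, the operation is to sort the characters into alphabetical order, then swap the front and back halves of the string.
"mrstjvzxgvkg" → "ggjkmrstvvxz" → "stvvxzggjkmr".
(Check on "qwxcstkevbef": → "bceefkqstvwx" → "qstvwxbceefk" ✓)

stvvxzggjkmr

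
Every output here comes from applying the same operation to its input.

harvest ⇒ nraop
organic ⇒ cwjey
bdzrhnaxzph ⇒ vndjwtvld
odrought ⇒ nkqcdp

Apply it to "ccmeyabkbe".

In each case the input is transformed by: shift every letter 4 places backward in the alphabet (wrapping around), then delete the first 2 characters.
On "ccmeyabkbe": the first step gives "yyiauwxgxa", and the second then gives "iauwxgxa".

iauwxgxa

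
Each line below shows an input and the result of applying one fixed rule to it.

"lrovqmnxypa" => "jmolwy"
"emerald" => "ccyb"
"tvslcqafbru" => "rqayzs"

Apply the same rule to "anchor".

yam

Each output is the input with this applied: shift every letter 2 places backward in the alphabet (wrapping around), then keep every other character starting from the first (positions 1st, 3rd, 5th, ...).
Doing the same to "anchor": "yam".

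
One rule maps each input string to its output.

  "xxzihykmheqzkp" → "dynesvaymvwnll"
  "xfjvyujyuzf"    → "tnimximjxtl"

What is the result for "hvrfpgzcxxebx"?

lpsllqnudtfjv

The pattern: shift every letter 12 places backward in the alphabet (wrapping around), then reverse the string.
Starting from "hvrfpgzcxxebx": after the first operation, "vjftdunqllspl"; after the second, "lpsllqnudtfjv".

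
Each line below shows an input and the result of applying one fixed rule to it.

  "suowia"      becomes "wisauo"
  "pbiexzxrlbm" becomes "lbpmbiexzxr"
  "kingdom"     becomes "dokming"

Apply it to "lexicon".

colnexi

In each case the input is transformed by: swap the first and last characters, then move the last 3 characters to the front (rotate right by 3).
Applying both steps to "lexicon": "nexicol", then "colnexi".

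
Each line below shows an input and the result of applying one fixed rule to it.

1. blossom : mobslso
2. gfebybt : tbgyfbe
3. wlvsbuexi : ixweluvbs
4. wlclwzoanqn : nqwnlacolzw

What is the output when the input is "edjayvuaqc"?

cqeadujvay

The pattern: move the last character to the front, then take characters alternately from the front and the back (1st, last, 2nd, 2nd-last, ...).
Starting from "edjayvuaqc": after the first operation, "cedjayvuaq"; after the second, "cqeadujvay".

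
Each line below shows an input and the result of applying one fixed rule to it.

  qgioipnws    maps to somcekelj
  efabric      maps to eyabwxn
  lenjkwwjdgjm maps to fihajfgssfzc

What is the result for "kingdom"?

The rule is to move the last 2 characters to the front (rotate right by 2), then shift every letter 4 places backward in the alphabet (wrapping around).
Applying that to "kingdom" gives "kigejcz".

kigejcz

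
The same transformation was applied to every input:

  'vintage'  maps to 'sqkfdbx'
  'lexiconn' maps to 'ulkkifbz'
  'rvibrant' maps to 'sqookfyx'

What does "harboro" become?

oolleyx

The transformation: sort the characters into reverse alphabetical order, then shift every letter 3 places backward in the alphabet (wrapping around).
Doing the same to "harboro": "oolleyx".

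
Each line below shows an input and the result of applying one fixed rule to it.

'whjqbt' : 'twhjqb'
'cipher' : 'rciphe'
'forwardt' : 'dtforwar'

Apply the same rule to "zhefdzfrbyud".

byudzhefdzfr

What's happening: swap the front and back halves of the string, then move the first 2 characters to the end (rotate left by 2).
"zhefdzfrbyud" → "frbyudzhefdz" → "byudzhefdzfr".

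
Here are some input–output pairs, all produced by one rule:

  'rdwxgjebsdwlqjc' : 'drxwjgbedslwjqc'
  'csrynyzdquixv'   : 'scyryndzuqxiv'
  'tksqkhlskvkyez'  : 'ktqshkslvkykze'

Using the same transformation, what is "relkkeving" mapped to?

erklekivgn

What's happening: swap each adjacent pair of characters (1↔2, 3↔4, ...).
So "relkkeving" becomes "erklekivgn".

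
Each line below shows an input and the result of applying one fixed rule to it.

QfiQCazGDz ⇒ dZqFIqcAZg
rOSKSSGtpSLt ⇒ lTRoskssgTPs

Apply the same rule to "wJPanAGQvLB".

Looking at the pairs, the operation is to flip the case of every letter, then move the last 2 characters to the front (rotate right by 2).
On "wJPanAGQvLB": the first step gives "WjpANagqVlb", and the second then gives "lbWjpANagqV".
(Check on "QfiQCazGDz": → "qFIqcAZgdZ" → "dZqFIqcAZg" ✓)

lbWjpANagqV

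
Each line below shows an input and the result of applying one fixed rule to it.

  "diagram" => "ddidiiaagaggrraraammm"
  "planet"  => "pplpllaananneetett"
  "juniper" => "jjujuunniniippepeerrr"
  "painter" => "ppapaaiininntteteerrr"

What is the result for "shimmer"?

sshshhiimimmmmemeerrr

The pattern: repeat every character 3 times, then swap each adjacent pair of characters (1↔2, 3↔4, ...).
For "shimmer", step one produces "ssshhhiiimmmmmmeeerrr"; step two turns that into "sshshhiimimmmmemeerrr".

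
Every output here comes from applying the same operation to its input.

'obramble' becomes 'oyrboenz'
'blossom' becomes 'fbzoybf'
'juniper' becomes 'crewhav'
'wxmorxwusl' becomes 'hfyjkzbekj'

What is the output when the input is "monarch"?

Each output is the input with this applied: shift every letter 13 places forward in the alphabet (wrapping around) — i.e. ROT13, then move the last 3 characters to the front (rotate right by 3).
Working it through for "monarch": intermediate "zbanepu", final "epuzban".

epuzban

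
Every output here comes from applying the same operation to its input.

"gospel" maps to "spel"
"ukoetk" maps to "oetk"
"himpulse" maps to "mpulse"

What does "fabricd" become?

bricd

Rule — delete the first 2 characters.
Doing the same to "fabricd": "bricd".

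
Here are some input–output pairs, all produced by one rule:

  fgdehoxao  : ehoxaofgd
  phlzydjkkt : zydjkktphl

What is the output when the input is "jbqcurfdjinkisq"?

The transformation: move the first 3 characters to the end (rotate left by 3).
"jbqcurfdjinkisq" → "curfdjinkisqjbq".

curfdjinkisqjbq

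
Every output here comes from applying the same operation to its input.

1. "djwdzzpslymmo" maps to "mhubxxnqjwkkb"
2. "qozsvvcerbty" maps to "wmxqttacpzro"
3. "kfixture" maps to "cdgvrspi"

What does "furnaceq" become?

The transformation: shift every letter 2 places backward in the alphabet (wrapping around), then swap the first and last characters.
On "furnaceq": the first step gives "dsplyaco", and the second then gives "osplyacd".

osplyacd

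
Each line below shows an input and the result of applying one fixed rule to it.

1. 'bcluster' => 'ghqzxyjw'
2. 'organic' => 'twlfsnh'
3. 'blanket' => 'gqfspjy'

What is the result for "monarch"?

The transformation: shift every letter 5 places forward in the alphabet (wrapping around).
On "monarch" that produces "rtsfwhm".

rtsfwhm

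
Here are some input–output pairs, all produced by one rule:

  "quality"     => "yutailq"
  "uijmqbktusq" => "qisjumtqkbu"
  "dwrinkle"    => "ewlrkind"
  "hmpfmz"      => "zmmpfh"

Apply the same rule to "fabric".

caibrf

The transformation: take characters alternately from the front and the back (1st, last, 2nd, 2nd-last, ...), then move the first character to the end.
For "fabric", step one produces "fcaibr"; step two turns that into "caibrf".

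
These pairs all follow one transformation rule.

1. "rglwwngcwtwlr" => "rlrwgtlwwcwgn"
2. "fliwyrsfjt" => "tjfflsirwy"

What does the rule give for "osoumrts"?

In each case the input is transformed by: move the last character to the front, then take characters alternately from the front and the back (1st, last, 2nd, 2nd-last, ...).
Working it through for "osoumrts": intermediate "sosoumrt", final "storsmou".

storsmou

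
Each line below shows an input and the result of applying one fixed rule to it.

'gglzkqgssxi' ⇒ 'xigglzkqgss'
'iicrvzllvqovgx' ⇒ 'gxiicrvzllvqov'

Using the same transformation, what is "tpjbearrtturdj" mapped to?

djtpjbearrttur

Each output is the input with this applied: move the last 2 characters to the front (rotate right by 2).
Applying that to "tpjbearrtturdj" gives "djtpjbearrttur".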